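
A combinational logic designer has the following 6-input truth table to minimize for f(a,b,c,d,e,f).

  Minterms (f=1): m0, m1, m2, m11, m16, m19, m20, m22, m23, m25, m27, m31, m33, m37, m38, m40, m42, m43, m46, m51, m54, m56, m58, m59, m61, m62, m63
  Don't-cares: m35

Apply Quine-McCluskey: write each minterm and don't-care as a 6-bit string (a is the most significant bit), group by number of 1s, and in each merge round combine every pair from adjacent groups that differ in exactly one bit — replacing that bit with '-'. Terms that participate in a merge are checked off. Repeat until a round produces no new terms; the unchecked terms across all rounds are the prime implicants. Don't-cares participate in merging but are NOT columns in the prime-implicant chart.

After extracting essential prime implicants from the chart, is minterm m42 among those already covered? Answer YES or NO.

[col 0] 000000*, 000001*, 000010*, 001011*, 010000*, 010011*, 010100*, 010110*, 010111*, 011001*, 011011*, 011111*, 100001*, 100011*, 100101*, 100110*, 101000*, 101010*, 101011*, 101110*, 110011*, 110110*, 111000*, 111010*, 111011*, 111101*, 111110*, 111111*
[col 1] -00001, -01011*, -10011*, -10110, -11011*, -11111*, 0-0000, 0-1011*, 0000-0, 00000-, 01-011*, 01-111*, 010-00, 010-11*, 0101-0, 01011-, 011-11*, 0110-1, 1-0011*, 1-0110*, 1-1000*, 1-1010*, 1-1011*, 1-1110*, 10-011*, 10-110*, 100-01, 1000-1, 101-10*, 1010-0*, 10101-*, 11-011*, 11-110*, 111-10*, 111-11*, 1110-0*, 11101-*, 1111-1, 11111-*
[col 2] --1011, -1-011, -11-11, 01--11, 1--011, 1--110, 1-1-10, 1-10-0, 1-101-, 111-1-
Prime implicants: --1011, -00001, -1-011, -10110, -11-11, 0-0000, 0000-0, 00000-, 01--11, 010-00, 0101-0, 01011-, 0110-1, 1--011, 1--110, 1-1-10, 1-10-0, 1-101-, 100-01, 1000-1, 111-1-, 1111-1
PI chart (minterm → PIs covering it):
  0 | 0-0000,0000-0,00000-
  1 | -00001,00000-
  2 | 0000-0  (sole → essential)
  11 | --1011  (sole → essential)
  16 | 0-0000,010-00
  19 | -1-011,01--11
  20 | 010-00,0101-0
  22 | -10110,0101-0,01011-
  23 | 01--11,01011-
  25 | 0110-1  (sole → essential)
  27 | --1011,-1-011,-11-11,01--11,0110-1
  31 | -11-11,01--11
  33 | -00001,100-01,1000-1
  37 | 100-01  (sole → essential)
  38 | 1--110  (sole → essential)
  40 | 1-10-0  (sole → essential)
  42 | 1-1-10,1-10-0,1-101-
  43 | --1011,1--011,1-101-
  46 | 1--110,1-1-10
  51 | -1-011,1--011
  54 | -10110,1--110
  56 | 1-10-0  (sole → essential)
  58 | 1-1-10,1-10-0,1-101-,111-1-
  59 | --1011,-1-011,-11-11,1--011,1-101-,111-1-
  61 | 1111-1  (sole → essential)
  62 | 1--110,1-1-10,111-1-
  63 | -11-11,111-1-,1111-1
Essential prime implicants: --1011, 0000-0, 0110-1, 1--110, 1-10-0, 100-01, 1111-1

YES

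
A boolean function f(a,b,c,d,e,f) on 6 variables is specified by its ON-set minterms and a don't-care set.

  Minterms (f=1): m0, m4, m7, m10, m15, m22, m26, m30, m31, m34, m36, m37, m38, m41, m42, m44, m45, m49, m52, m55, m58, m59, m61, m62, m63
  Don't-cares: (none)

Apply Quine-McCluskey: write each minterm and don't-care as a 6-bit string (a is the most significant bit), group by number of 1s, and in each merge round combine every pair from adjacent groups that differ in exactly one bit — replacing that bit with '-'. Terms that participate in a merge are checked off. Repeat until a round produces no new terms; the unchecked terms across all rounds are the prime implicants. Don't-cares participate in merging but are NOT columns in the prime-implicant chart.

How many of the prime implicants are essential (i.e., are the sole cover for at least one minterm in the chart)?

10

Round 0: 000000✓ 000100✓ 000111✓ 001010✓ 001111✓ 010110✓ 011010✓ 011110✓ 011111✓ 100010✓ 100100✓ 100101✓ 100110✓ 101001✓ 101010✓ 101100✓ 101101✓ 110001 110100✓ 110111✓ 111010✓ 111011✓ 111101✓ 111110✓ 111111✓
Round 1: -00100 -01010✓ -11010✓ -11110✓ -11111✓ 0-1010✓ 0-1111 00-111 000-00 01-110 011-10✓ 01111-✓ 1-0100 1-1010✓ 1-1101 10-010 10-100✓ 10-101✓ 100-10 1001-0 10010-✓ 101-01 10110-✓ 11-111 111-10✓ 111-11✓ 11101-✓ 1111-1 11111-✓
Round 2: --1010 -11-10 -1111- 10-10- 111-1-
PIs = {--1010, -00100, -11-10, -1111-, 0-1111, 00-111, 000-00, 01-110, 1-0100, 1-1101, 10-010, 10-10-, 100-10, 1001-0, 101-01, 11-111, 110001, 111-1-, 1111-1}
Coverage chart:
  m0: 000-00 ←essential
  m4: -00100,000-00
  m7: 00-111 ←essential
  m10: --1010 ←essential
  m15: 0-1111,00-111
  m22: 01-110 ←essential
  m26: --1010,-11-10
  m30: -11-10,-1111-,01-110
  m31: -1111-,0-1111
  m34: 10-010,100-10
  m36: -00100,1-0100,10-10-,1001-0
  m37: 10-10- ←essential
  m38: 100-10,1001-0
  m41: 101-01 ←essential
  m42: --1010,10-010
  m44: 10-10- ←essential
  m45: 1-1101,10-10-,101-01
  m49: 110001 ←essential
  m52: 1-0100 ←essential
  m55: 11-111 ←essential
  m58: --1010,-11-10,111-1-
  m59: 111-1- ←essential
  m61: 1-1101,1111-1
  m62: -11-10,-1111-,111-1-
  m63: -1111-,11-111,111-1-,1111-1
Essential: --1010, 00-111, 000-00, 01-110, 1-0100, 10-10-, 101-01, 11-111, 110001, 111-1-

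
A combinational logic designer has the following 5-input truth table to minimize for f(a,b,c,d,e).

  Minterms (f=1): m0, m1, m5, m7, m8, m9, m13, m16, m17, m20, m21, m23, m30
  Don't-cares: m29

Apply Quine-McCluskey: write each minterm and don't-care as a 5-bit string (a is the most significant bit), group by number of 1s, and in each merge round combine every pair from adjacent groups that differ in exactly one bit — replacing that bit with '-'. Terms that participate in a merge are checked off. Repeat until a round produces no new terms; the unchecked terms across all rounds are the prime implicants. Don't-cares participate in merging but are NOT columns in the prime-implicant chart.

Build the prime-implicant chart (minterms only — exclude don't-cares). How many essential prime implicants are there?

4

size-2^0 implicants → 00000(✓)  00001(✓)  00101(✓)  00111(✓)  01000(✓)  01001(✓)  01101(✓)  10000(✓)  10001(✓)  10100(✓)  10101(✓)  10111(✓)  11101(✓)  11110
size-2^1 implicants → -0000(✓)  -0001(✓)  -0101(✓)  -0111(✓)  -1101(✓)  0-000(✓)  0-001(✓)  0-101(✓)  00-01(✓)  0000-(✓)  001-1(✓)  01-01(✓)  0100-(✓)  1-101(✓)  10-00(✓)  10-01(✓)  1000-(✓)  101-1(✓)  1010-(✓)
size-2^2 implicants → --101  -0-01  -000-  -01-1  0--01  0-00-  10-0-
Unchecked terms (primes): --101, -0-01, -000-, -01-1, 0--01, 0-00-, 10-0-, 11110
Minterm coverage:
  m0 ⊆ -000-,0-00-
  m1 ⊆ -0-01,-000-,0--01,0-00-
  m5 ⊆ --101,-0-01,-01-1,0--01
  m7 ⊆ -01-1 [E]
  m8 ⊆ 0-00- [E]
  m9 ⊆ 0--01,0-00-
  m13 ⊆ --101,0--01
  m16 ⊆ -000-,10-0-
  m17 ⊆ -0-01,-000-,10-0-
  m20 ⊆ 10-0- [E]
  m21 ⊆ --101,-0-01,-01-1,10-0-
  m23 ⊆ -01-1 [E]
  m30 ⊆ 11110 [E]
E = {-01-1, 0-00-, 10-0-, 11110}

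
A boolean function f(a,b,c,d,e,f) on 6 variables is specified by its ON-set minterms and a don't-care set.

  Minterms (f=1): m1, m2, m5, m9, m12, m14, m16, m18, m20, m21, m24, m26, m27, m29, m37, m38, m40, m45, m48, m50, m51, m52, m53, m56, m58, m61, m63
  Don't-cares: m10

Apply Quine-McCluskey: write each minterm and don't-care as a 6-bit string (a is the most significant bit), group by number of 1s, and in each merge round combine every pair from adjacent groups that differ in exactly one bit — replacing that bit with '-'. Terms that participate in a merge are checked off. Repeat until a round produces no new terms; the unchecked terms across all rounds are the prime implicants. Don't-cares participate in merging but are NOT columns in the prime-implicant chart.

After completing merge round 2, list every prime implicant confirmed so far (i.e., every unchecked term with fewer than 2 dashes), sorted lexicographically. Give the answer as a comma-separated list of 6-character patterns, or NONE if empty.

[col 0] 000001*, 000010*, 000101*, 001001*, 001010*, 001100*, 001110*, 010000*, 010010*, 010100*, 010101*, 011000*, 011010*, 011011*, 011101*, 100101*, 100110, 101000*, 101101*, 110000*, 110010*, 110011*, 110100*, 110101*, 111000*, 111010*, 111101*, 111111*
[col 1] -00101*, -10000*, -10010*, -10100*, -10101*, -11000*, -11010*, -11101*, 0-0010*, 0-0101*, 0-1010*, 00-001, 00-010*, 000-01, 001-10, 0011-0, 01-000*, 01-010*, 01-101*, 010-00*, 0100-0*, 01010-*, 0110-0*, 01101-, 1-0101*, 1-1000, 1-1101*, 10-101*, 11-000*, 11-010*, 11-101*, 110-00*, 1100-0*, 11001-, 11010-*, 1110-0*, 1111-1
[col 2] --0101, -1-000*, -1-010*, -1-101, -10-00, -100-0*, -1010-, -110-0*, 0--010, 01-0-0*, 1--101, 11-0-0*
[col 3] -1-0-0
Prime implicants: --0101, -1-0-0, -1-101, -10-00, -1010-, 0--010, 00-001, 000-01, 001-10, 0011-0, 01101-, 1--101, 1-1000, 100110, 11001-, 1111-1

00-001, 000-01, 001-10, 0011-0, 01101-, 1-1000, 100110, 11001-, 1111-1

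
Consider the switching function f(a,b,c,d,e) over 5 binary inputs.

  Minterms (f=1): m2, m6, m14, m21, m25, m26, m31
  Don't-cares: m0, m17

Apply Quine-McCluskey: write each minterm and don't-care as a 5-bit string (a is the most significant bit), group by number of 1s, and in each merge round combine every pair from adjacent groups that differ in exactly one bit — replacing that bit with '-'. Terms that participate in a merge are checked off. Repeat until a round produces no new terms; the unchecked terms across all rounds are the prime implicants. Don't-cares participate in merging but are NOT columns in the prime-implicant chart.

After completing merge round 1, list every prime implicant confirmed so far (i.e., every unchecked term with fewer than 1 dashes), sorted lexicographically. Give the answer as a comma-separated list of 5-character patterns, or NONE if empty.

11010, 11111

Round 0: 00000✓ 00010✓ 00110✓ 01110✓ 10001✓ 10101✓ 11001✓ 11010 11111
Round 1: 0-110 00-10 000-0 1-001 10-01
PIs = {0-110, 00-10, 000-0, 1-001, 10-01, 11010, 11111}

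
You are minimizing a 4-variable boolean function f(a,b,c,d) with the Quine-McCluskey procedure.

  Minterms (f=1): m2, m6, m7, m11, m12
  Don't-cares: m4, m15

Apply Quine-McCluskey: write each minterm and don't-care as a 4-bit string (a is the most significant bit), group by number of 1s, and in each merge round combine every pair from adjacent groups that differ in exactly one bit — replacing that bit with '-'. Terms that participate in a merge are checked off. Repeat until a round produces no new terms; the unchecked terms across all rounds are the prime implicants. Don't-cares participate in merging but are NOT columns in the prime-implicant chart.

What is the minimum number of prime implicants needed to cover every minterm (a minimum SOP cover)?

4

size-2^0 implicants → 0010(✓)  0100(✓)  0110(✓)  0111(✓)  1011(✓)  1100(✓)  1111(✓)
size-2^1 implicants → -100  -111  0-10  01-0  011-  1-11
Unchecked terms (primes): -100, -111, 0-10, 01-0, 011-, 1-11
Minterm coverage:
  m2 ⊆ 0-10 [E]
  m6 ⊆ 0-10,01-0,011-
  m7 ⊆ -111,011-
  m11 ⊆ 1-11 [E]
  m12 ⊆ -100 [E]
E = {-100, 0-10, 1-11}
Petrick residual → -111
Cover = bc'd' + bcd + a'cd' + acd  |cover|=4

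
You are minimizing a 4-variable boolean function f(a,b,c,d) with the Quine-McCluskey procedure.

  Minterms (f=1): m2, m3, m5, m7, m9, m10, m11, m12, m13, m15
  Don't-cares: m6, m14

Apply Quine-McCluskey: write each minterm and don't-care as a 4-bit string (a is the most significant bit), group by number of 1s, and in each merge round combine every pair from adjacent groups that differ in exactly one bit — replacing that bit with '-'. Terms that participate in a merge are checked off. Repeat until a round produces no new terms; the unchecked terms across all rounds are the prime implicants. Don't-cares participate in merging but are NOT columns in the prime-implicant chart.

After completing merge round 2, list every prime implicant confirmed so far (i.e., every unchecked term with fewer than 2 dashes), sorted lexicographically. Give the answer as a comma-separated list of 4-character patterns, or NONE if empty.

NONE

Round 0: 0010✓ 0011✓ 0101✓ 0110✓ 0111✓ 1001✓ 1010✓ 1011✓ 1100✓ 1101✓ 1110✓ 1111✓
Round 1: -010✓ -011✓ -101✓ -110✓ -111✓ 0-10✓ 0-11✓ 001-✓ 01-1✓ 011-✓ 1-01✓ 1-10✓ 1-11✓ 10-1✓ 101-✓ 11-0✓ 11-1✓ 110-✓ 111-✓
Round 2: --10✓ --11✓ -01-✓ -1-1 -11-✓ 0-1-✓ 1--1 1-1-✓ 11--
Round 3: --1-
PIs = {--1-, -1-1, 1--1, 11--}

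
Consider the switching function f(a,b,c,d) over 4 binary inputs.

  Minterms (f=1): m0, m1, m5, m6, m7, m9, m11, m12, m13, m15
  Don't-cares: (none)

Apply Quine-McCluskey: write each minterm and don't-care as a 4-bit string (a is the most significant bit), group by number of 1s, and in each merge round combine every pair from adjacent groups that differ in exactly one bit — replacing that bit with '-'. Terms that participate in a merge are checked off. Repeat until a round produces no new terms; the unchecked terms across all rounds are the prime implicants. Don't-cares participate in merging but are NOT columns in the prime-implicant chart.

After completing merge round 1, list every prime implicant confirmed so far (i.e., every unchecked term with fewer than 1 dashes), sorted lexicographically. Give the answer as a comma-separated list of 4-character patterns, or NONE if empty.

NONE

Round 0: 0000✓ 0001✓ 0101✓ 0110✓ 0111✓ 1001✓ 1011✓ 1100✓ 1101✓ 1111✓
Round 1: -001✓ -101✓ -111✓ 0-01✓ 000- 01-1✓ 011- 1-01✓ 1-11✓ 10-1✓ 11-1✓ 110-
Round 2: --01 -1-1 1--1
PIs = {--01, -1-1, 000-, 011-, 1--1, 110-}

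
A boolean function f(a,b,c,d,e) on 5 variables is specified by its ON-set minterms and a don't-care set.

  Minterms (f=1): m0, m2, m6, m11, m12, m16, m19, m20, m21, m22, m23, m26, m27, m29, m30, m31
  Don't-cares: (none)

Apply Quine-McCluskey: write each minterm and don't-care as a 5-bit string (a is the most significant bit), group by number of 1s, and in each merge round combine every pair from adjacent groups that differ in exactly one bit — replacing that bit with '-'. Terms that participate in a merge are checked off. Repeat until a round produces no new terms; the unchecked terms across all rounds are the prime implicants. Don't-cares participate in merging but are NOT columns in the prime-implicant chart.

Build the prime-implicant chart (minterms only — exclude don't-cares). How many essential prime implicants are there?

Round 0: 00000✓ 00010✓ 00110✓ 01011✓ 01100 10000✓ 10011✓ 10100✓ 10101✓ 10110✓ 10111✓ 11010✓ 11011✓ 11101✓ 11110✓ 11111✓
Round 1: -0000 -0110 -1011 00-10 000-0 1-011✓ 1-101✓ 1-110✓ 1-111✓ 10-00 10-11✓ 101-0✓ 101-1✓ 1010-✓ 1011-✓ 11-10✓ 11-11✓ 1101-✓ 111-1✓ 1111-✓
Round 2: 1--11 1-1-1 1-11- 101-- 11-1-
PIs = {-0000, -0110, -1011, 00-10, 000-0, 01100, 1--11, 1-1-1, 1-11-, 10-00, 101--, 11-1-}
Coverage chart:
  m0: -0000,000-0
  m2: 00-10,000-0
  m6: -0110,00-10
  m11: -1011 ←essential
  m12: 01100 ←essential
  m16: -0000,10-00
  m19: 1--11 ←essential
  m20: 10-00,101--
  m21: 1-1-1,101--
  m22: -0110,1-11-,101--
  m23: 1--11,1-1-1,1-11-,101--
  m26: 11-1- ←essential
  m27: -1011,1--11,11-1-
  m29: 1-1-1 ←essential
  m30: 1-11-,11-1-
  m31: 1--11,1-1-1,1-11-,11-1-
Essential: -1011, 01100, 1--11, 1-1-1, 11-1-

5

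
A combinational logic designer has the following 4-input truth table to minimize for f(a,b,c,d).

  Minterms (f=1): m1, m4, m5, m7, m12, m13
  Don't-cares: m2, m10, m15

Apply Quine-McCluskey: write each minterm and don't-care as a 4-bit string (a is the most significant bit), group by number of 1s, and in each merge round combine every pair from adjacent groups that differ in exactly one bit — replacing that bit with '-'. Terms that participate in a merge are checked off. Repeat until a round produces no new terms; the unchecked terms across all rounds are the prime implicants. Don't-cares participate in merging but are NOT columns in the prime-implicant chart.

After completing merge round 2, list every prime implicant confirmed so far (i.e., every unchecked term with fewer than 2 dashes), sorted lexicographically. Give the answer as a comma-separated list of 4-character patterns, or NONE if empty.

Round 0: 0001✓ 0010✓ 0100✓ 0101✓ 0111✓ 1010✓ 1100✓ 1101✓ 1111✓
Round 1: -010 -100✓ -101✓ -111✓ 0-01 01-1✓ 010-✓ 11-1✓ 110-✓
Round 2: -1-1 -10-
PIs = {-010, -1-1, -10-, 0-01}

-010, 0-01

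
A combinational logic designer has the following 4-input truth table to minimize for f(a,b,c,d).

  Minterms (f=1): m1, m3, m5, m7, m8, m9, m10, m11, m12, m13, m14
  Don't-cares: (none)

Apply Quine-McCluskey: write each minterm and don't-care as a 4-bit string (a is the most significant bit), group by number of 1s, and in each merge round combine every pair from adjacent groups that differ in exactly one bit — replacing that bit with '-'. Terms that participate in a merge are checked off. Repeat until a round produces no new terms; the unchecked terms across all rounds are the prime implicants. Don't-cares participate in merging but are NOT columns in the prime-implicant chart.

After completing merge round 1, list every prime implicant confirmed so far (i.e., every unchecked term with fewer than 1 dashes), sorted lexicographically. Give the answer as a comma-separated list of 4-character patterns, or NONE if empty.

NONE

Round 0: 0001✓ 0011✓ 0101✓ 0111✓ 1000✓ 1001✓ 1010✓ 1011✓ 1100✓ 1101✓ 1110✓
Round 1: -001✓ -011✓ -101✓ 0-01✓ 0-11✓ 00-1✓ 01-1✓ 1-00✓ 1-01✓ 1-10✓ 10-0✓ 10-1✓ 100-✓ 101-✓ 11-0✓ 110-✓
Round 2: --01 -0-1 0--1 1--0 1-0- 10--
PIs = {--01, -0-1, 0--1, 1--0, 1-0-, 10--}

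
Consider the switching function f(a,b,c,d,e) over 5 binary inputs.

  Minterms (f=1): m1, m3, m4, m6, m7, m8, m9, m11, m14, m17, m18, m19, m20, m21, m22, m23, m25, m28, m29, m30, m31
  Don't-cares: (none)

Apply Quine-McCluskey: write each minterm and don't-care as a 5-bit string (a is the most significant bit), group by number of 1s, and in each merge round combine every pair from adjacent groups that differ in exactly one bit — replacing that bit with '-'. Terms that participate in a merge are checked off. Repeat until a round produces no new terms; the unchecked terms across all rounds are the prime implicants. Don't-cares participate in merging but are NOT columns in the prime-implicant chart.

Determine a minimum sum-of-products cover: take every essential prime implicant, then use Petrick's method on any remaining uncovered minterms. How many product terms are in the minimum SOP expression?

8

[col 0] 00001*, 00011*, 00100*, 00110*, 00111*, 01000*, 01001*, 01011*, 01110*, 10001*, 10010*, 10011*, 10100*, 10101*, 10110*, 10111*, 11001*, 11100*, 11101*, 11110*, 11111*
[col 1] -0001*, -0011*, -0100*, -0110*, -0111*, -1001*, -1110*, 0-001*, 0-011*, 0-110*, 00-11*, 000-1*, 001-0*, 0011-*, 010-1*, 0100-, 1-001*, 1-100*, 1-101*, 1-110*, 1-111*, 10-01*, 10-10*, 10-11*, 100-1*, 1001-*, 101-0*, 101-1*, 1010-*, 1011-*, 11-01*, 111-0*, 111-1*, 1110-*, 1111-*
[col 2] --001, --110, -0-11, -00-1, -01-0, -011-, 0-0-1, 1--01, 1-1-0*, 1-1-1*, 1-10-*, 1-11-*, 10--1, 10-1-, 101--*, 111--*
[col 3] 1-1--
Prime implicants: --001, --110, -0-11, -00-1, -01-0, -011-, 0-0-1, 0100-, 1--01, 1-1--, 10--1, 10-1-
PI chart (minterm → PIs covering it):
  1 | --001,-00-1,0-0-1
  3 | -0-11,-00-1,0-0-1
  4 | -01-0  (sole → essential)
  6 | --110,-01-0,-011-
  7 | -0-11,-011-
  8 | 0100-  (sole → essential)
  9 | --001,0-0-1,0100-
  11 | 0-0-1  (sole → essential)
  14 | --110  (sole → essential)
  17 | --001,-00-1,1--01,10--1
  18 | 10-1-  (sole → essential)
  19 | -0-11,-00-1,10--1,10-1-
  20 | -01-0,1-1--
  21 | 1--01,1-1--,10--1
  22 | --110,-01-0,-011-,1-1--,10-1-
  23 | -0-11,-011-,1-1--,10--1,10-1-
  25 | --001,1--01
  28 | 1-1--  (sole → essential)
  29 | 1--01,1-1--
  30 | --110,1-1--
  31 | 1-1--  (sole → essential)
Essential prime implicants: --110, -01-0, 0-0-1, 0100-, 1-1--, 10-1-
Petrick residual → --001, -0-11
Minimum SOP uses 8 PIs: c'd'e + cde' + b'de + b'ce' + a'c'e + a'bc'd' + ac + ab'd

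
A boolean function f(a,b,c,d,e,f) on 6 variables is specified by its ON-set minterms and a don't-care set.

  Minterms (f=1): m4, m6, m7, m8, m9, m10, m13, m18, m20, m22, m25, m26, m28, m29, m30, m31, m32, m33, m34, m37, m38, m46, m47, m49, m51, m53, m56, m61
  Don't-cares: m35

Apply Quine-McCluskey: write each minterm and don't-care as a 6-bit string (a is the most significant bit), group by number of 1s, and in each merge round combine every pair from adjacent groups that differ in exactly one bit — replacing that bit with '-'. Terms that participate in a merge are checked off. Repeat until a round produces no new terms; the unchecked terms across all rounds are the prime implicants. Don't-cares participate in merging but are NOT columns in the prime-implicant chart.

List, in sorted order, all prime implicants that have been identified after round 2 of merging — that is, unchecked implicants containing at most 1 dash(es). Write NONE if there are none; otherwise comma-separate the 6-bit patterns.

size-2^0 implicants → 000100(✓)  000110(✓)  000111(✓)  001000(✓)  001001(✓)  001010(✓)  001101(✓)  010010(✓)  010100(✓)  010110(✓)  011001(✓)  011010(✓)  011100(✓)  011101(✓)  011110(✓)  011111(✓)  100000(✓)  100001(✓)  100010(✓)  100011(✓)  100101(✓)  100110(✓)  101110(✓)  101111(✓)  110001(✓)  110011(✓)  110101(✓)  111000  111101(✓)
size-2^1 implicants → -00110  -11101  0-0100(✓)  0-0110(✓)  0-1001(✓)  0-1010  0-1101(✓)  0001-0(✓)  00011-  001-01(✓)  0010-0  00100-  01-010(✓)  01-100(✓)  01-110(✓)  010-10(✓)  0101-0(✓)  011-01(✓)  011-10(✓)  0111-0(✓)  0111-1(✓)  01110-(✓)  01111-(✓)  1-0001(✓)  1-0011(✓)  1-0101(✓)  10-110  100-01(✓)  100-10  1000-0(✓)  1000-1(✓)  10000-(✓)  10001-(✓)  10111-  11-101  110-01(✓)  1100-1(✓)
size-2^2 implicants → 0-01-0  0-1-01  01--10  01-1-0  0111--  1-0-01  1-00-1  1000--
Unchecked terms (primes): -00110, -11101, 0-01-0, 0-1-01, 0-1010, 00011-, 0010-0, 00100-, 01--10, 01-1-0, 0111--, 1-0-01, 1-00-1, 10-110, 100-10, 1000--, 10111-, 11-101, 111000

-00110, -11101, 0-1010, 00011-, 0010-0, 00100-, 10-110, 100-10, 10111-, 11-101, 111000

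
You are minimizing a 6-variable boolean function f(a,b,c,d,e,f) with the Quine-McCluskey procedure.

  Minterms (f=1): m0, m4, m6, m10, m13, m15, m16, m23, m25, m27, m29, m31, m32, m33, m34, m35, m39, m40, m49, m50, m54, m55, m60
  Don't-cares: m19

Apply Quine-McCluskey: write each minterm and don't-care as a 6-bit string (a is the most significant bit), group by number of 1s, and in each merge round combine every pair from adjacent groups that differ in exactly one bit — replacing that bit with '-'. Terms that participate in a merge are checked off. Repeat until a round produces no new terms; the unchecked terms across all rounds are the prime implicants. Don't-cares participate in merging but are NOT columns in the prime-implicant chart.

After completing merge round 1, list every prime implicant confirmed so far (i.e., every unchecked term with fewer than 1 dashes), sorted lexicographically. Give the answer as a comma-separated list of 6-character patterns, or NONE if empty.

001010, 111100

size-2^0 implicants → 000000(✓)  000100(✓)  000110(✓)  001010  001101(✓)  001111(✓)  010000(✓)  010011(✓)  010111(✓)  011001(✓)  011011(✓)  011101(✓)  011111(✓)  100000(✓)  100001(✓)  100010(✓)  100011(✓)  100111(✓)  101000(✓)  110001(✓)  110010(✓)  110110(✓)  110111(✓)  111100
size-2^1 implicants → -00000  -10111  0-0000  0-1101(✓)  0-1111(✓)  000-00  0001-0  0011-1(✓)  01-011(✓)  01-111(✓)  010-11(✓)  011-01(✓)  011-11(✓)  0110-1(✓)  0111-1(✓)  1-0001  1-0010  1-0111  10-000  100-11  1000-0(✓)  1000-1(✓)  10000-(✓)  10001-(✓)  110-10  11011-
size-2^2 implicants → 0-11-1  01--11  011--1  1000--
Unchecked terms (primes): -00000, -10111, 0-0000, 0-11-1, 000-00, 0001-0, 001010, 01--11, 011--1, 1-0001, 1-0010, 1-0111, 10-000, 100-11, 1000--, 110-10, 11011-, 111100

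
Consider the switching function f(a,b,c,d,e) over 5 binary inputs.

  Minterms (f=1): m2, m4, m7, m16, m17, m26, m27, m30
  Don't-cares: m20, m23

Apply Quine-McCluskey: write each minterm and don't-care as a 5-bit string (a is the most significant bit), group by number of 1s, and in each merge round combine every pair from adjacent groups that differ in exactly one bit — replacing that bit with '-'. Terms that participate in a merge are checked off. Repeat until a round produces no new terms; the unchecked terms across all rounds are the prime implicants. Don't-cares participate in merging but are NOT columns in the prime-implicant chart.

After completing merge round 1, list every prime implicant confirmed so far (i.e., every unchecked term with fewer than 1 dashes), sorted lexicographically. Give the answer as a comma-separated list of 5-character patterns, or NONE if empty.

00010

[col 0] 00010, 00100*, 00111*, 10000*, 10001*, 10100*, 10111*, 11010*, 11011*, 11110*
[col 1] -0100, -0111, 10-00, 1000-, 11-10, 1101-
Prime implicants: -0100, -0111, 00010, 10-00, 1000-, 11-10, 1101-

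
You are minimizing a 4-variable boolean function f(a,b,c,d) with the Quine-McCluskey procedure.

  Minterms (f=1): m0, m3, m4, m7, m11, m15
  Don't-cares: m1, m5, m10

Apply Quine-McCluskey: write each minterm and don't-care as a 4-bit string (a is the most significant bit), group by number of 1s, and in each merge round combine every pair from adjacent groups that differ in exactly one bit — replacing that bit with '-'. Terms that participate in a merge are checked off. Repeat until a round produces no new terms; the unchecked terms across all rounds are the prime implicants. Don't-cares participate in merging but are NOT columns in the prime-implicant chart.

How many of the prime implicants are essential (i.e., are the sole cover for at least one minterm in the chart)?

[col 0] 0000*, 0001*, 0011*, 0100*, 0101*, 0111*, 1010*, 1011*, 1111*
[col 1] -011*, -111*, 0-00*, 0-01*, 0-11*, 00-1*, 000-*, 01-1*, 010-*, 1-11*, 101-
[col 2] --11, 0--1, 0-0-
Prime implicants: --11, 0--1, 0-0-, 101-
PI chart (minterm → PIs covering it):
  0 | 0-0-  (sole → essential)
  3 | --11,0--1
  4 | 0-0-  (sole → essential)
  7 | --11,0--1
  11 | --11,101-
  15 | --11  (sole → essential)
Essential prime implicants: --11, 0-0-

2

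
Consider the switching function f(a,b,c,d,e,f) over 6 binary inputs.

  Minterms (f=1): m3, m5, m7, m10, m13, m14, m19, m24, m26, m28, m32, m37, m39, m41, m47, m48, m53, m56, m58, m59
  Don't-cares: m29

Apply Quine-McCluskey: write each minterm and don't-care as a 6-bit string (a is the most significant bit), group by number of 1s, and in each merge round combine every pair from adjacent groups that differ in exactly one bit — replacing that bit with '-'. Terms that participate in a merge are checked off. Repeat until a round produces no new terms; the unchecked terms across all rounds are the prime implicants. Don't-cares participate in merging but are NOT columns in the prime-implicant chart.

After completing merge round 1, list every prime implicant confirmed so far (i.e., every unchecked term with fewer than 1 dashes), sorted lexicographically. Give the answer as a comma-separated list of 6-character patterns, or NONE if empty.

[col 0] 000011*, 000101*, 000111*, 001010*, 001101*, 001110*, 010011*, 011000*, 011010*, 011100*, 011101*, 100000*, 100101*, 100111*, 101001, 101111*, 110000*, 110101*, 111000*, 111010*, 111011*
[col 1] -00101*, -00111*, -11000*, -11010*, 0-0011, 0-1010, 0-1101, 00-101, 000-11, 0001-1*, 001-10, 011-00, 0110-0*, 01110-, 1-0000, 1-0101, 10-111, 1001-1*, 11-000, 1110-0*, 11101-
[col 2] -001-1, -110-0
Prime implicants: -001-1, -110-0, 0-0011, 0-1010, 0-1101, 00-101, 000-11, 001-10, 011-00, 01110-, 1-0000, 1-0101, 10-111, 101001, 11-000, 11101-

101001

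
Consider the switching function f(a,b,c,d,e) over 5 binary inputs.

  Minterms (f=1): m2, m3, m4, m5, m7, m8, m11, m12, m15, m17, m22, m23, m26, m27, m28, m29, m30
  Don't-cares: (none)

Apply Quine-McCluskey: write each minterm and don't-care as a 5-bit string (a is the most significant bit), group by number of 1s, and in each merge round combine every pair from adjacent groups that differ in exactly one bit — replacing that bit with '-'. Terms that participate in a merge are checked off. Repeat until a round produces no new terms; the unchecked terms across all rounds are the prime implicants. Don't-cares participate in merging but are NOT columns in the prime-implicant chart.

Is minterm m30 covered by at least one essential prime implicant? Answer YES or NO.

size-2^0 implicants → 00010(✓)  00011(✓)  00100(✓)  00101(✓)  00111(✓)  01000(✓)  01011(✓)  01100(✓)  01111(✓)  10001  10110(✓)  10111(✓)  11010(✓)  11011(✓)  11100(✓)  11101(✓)  11110(✓)
size-2^1 implicants → -0111  -1011  -1100  0-011(✓)  0-100  0-111(✓)  00-11(✓)  0001-  001-1  0010-  01-00  01-11(✓)  1-110  1011-  11-10  1101-  111-0  1110-
size-2^2 implicants → 0--11
Unchecked terms (primes): -0111, -1011, -1100, 0--11, 0-100, 0001-, 001-1, 0010-, 01-00, 1-110, 10001, 1011-, 11-10, 1101-, 111-0, 1110-
Minterm coverage:
  m2 ⊆ 0001- [E]
  m3 ⊆ 0--11,0001-
  m4 ⊆ 0-100,0010-
  m5 ⊆ 001-1,0010-
  m7 ⊆ -0111,0--11,001-1
  m8 ⊆ 01-00 [E]
  m11 ⊆ -1011,0--11
  m12 ⊆ -1100,0-100,01-00
  m15 ⊆ 0--11 [E]
  m17 ⊆ 10001 [E]
  m22 ⊆ 1-110,1011-
  m23 ⊆ -0111,1011-
  m26 ⊆ 11-10,1101-
  m27 ⊆ -1011,1101-
  m28 ⊆ -1100,111-0,1110-
  m29 ⊆ 1110- [E]
  m30 ⊆ 1-110,11-10,111-0
E = {0--11, 0001-, 01-00, 10001, 1110-}

NO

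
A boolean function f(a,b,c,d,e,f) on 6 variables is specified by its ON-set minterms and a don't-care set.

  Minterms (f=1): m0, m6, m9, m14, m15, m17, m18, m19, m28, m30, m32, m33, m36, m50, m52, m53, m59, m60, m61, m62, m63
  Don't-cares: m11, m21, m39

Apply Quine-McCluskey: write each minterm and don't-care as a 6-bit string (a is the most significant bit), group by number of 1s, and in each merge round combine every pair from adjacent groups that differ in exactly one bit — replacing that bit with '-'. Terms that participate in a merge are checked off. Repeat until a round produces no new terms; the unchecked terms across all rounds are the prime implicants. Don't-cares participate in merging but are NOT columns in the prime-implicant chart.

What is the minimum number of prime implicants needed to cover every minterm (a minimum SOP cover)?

size-2^0 implicants → 000000(✓)  000110(✓)  001001(✓)  001011(✓)  001110(✓)  001111(✓)  010001(✓)  010010(✓)  010011(✓)  010101(✓)  011100(✓)  011110(✓)  100000(✓)  100001(✓)  100100(✓)  100111  110010(✓)  110100(✓)  110101(✓)  111011(✓)  111100(✓)  111101(✓)  111110(✓)  111111(✓)
size-2^1 implicants → -00000  -10010  -10101  -11100(✓)  -11110(✓)  0-1110  00-110  001-11  0010-1  00111-  010-01  0100-1  01001-  0111-0(✓)  1-0100  100-00  10000-  11-100(✓)  11-101(✓)  11010-(✓)  111-11  1111-0(✓)  1111-1(✓)  11110-(✓)  11111-(✓)
size-2^2 implicants → -111-0  11-10-  1111--
Unchecked terms (primes): -00000, -10010, -10101, -111-0, 0-1110, 00-110, 001-11, 0010-1, 00111-, 010-01, 0100-1, 01001-, 1-0100, 100-00, 10000-, 100111, 11-10-, 111-11, 1111--
Minterm coverage:
  m0 ⊆ -00000 [E]
  m6 ⊆ 00-110 [E]
  m9 ⊆ 0010-1 [E]
  m14 ⊆ 0-1110,00-110,00111-
  m15 ⊆ 001-11,00111-
  m17 ⊆ 010-01,0100-1
  m18 ⊆ -10010,01001-
  m19 ⊆ 0100-1,01001-
  m28 ⊆ -111-0 [E]
  m30 ⊆ -111-0,0-1110
  m32 ⊆ -00000,100-00,10000-
  m33 ⊆ 10000- [E]
  m36 ⊆ 1-0100,100-00
  m50 ⊆ -10010 [E]
  m52 ⊆ 1-0100,11-10-
  m53 ⊆ -10101,11-10-
  m59 ⊆ 111-11 [E]
  m60 ⊆ -111-0,11-10-,1111--
  m61 ⊆ 11-10-,1111--
  m62 ⊆ -111-0,1111--
  m63 ⊆ 111-11,1111--
E = {-00000, -10010, -111-0, 00-110, 0010-1, 10000-, 111-11}
Petrick residual → 001-11, 0100-1, 1-0100, 11-10-
Cover = b'c'd'e'f' + bc'd'ef' + bcdf' + a'b'def' + a'b'cef + a'b'cd'f + a'bc'd'f + ac'de'f' + ab'c'd'e' + abde' + abcef  |cover|=11

11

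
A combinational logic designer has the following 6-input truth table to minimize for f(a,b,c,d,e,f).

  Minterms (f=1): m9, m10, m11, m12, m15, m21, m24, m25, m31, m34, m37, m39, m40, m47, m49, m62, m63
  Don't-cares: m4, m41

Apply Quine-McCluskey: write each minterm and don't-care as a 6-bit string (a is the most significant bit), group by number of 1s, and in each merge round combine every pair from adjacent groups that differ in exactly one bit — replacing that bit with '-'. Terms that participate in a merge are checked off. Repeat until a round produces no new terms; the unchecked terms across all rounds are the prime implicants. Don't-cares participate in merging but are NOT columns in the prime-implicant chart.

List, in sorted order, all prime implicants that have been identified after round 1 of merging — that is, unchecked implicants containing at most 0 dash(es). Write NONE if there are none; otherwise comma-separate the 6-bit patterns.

[col 0] 000100*, 001001*, 001010*, 001011*, 001100*, 001111*, 010101, 011000*, 011001*, 011111*, 100010, 100101*, 100111*, 101000*, 101001*, 101111*, 110001, 111110*, 111111*
[col 1] -01001, -01111*, -11111*, 0-1001, 0-1111*, 00-100, 001-11, 0010-1, 00101-, 01100-, 1-1111*, 10-111, 1001-1, 10100-, 11111-
[col 2] --1111
Prime implicants: --1111, -01001, 0-1001, 00-100, 001-11, 0010-1, 00101-, 010101, 01100-, 10-111, 100010, 1001-1, 10100-, 110001, 11111-

010101, 100010, 110001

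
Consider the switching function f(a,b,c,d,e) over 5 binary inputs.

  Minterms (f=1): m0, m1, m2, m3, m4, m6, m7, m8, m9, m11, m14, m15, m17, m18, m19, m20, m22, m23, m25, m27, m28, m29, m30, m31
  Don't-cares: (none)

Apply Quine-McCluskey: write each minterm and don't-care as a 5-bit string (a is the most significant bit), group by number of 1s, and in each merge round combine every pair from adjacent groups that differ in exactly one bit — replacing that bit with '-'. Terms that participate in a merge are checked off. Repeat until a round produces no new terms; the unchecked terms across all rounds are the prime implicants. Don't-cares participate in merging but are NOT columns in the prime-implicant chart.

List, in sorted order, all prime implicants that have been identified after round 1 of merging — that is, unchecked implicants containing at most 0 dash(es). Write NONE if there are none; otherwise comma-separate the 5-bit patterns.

[col 0] 00000*, 00001*, 00010*, 00011*, 00100*, 00110*, 00111*, 01000*, 01001*, 01011*, 01110*, 01111*, 10001*, 10010*, 10011*, 10100*, 10110*, 10111*, 11001*, 11011*, 11100*, 11101*, 11110*, 11111*
[col 1] -0001*, -0010*, -0011*, -0100*, -0110*, -0111*, -1001*, -1011*, -1110*, -1111*, 0-000*, 0-001*, 0-011*, 0-110*, 0-111*, 00-00*, 00-10*, 00-11*, 000-0*, 000-1*, 0000-*, 0001-*, 001-0*, 0011-*, 01-11*, 010-1*, 0100-*, 0111-*, 1-001*, 1-011*, 1-100*, 1-110*, 1-111*, 10-10*, 10-11*, 100-1*, 1001-*, 101-0*, 1011-*, 11-01*, 11-11*, 110-1*, 111-0*, 111-1*, 1110-*, 1111-*
[col 2] --001*, --011*, --110*, --111*, -0-10*, -0-11*, -00-1*, -001-*, -01-0, -011-*, -1-11*, -10-1*, -111-*, 0--11*, 0-0-1*, 0-00-, 0-11-*, 00--0, 00-1-*, 000--, 1--11*, 1-0-1*, 1-1-0, 1-11-*, 10-1-*, 11--1, 111--
[col 3] ---11, --0-1, --11-, -0-1-
Prime implicants: ---11, --0-1, --11-, -0-1-, -01-0, 0-00-, 00--0, 000--, 1-1-0, 11--1, 111--

NONE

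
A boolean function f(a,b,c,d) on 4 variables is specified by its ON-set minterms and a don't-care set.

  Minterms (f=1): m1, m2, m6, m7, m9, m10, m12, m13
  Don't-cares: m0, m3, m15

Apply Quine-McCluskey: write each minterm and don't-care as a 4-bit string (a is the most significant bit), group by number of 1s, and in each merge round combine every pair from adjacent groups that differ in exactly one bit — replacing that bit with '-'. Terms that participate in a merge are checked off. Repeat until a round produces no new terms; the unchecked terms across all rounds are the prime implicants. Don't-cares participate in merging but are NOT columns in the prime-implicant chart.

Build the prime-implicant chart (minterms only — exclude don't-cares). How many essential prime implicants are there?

Round 0: 0000✓ 0001✓ 0010✓ 0011✓ 0110✓ 0111✓ 1001✓ 1010✓ 1100✓ 1101✓ 1111✓
Round 1: -001 -010 -111 0-10✓ 0-11✓ 00-0✓ 00-1✓ 000-✓ 001-✓ 011-✓ 1-01 11-1 110-
Round 2: 0-1- 00--
PIs = {-001, -010, -111, 0-1-, 00--, 1-01, 11-1, 110-}
Coverage chart:
  m1: -001,00--
  m2: -010,0-1-,00--
  m6: 0-1- ←essential
  m7: -111,0-1-
  m9: -001,1-01
  m10: -010 ←essential
  m12: 110- ←essential
  m13: 1-01,11-1,110-
Essential: -010, 0-1-, 110-

3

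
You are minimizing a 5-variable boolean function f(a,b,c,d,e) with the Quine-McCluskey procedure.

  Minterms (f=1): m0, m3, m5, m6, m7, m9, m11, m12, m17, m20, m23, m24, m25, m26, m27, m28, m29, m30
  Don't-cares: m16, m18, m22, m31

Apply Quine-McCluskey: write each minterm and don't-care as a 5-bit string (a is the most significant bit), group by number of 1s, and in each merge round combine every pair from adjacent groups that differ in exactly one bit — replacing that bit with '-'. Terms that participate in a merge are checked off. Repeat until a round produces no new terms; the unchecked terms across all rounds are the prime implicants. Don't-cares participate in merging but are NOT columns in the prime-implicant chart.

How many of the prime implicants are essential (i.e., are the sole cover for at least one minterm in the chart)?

size-2^0 implicants → 00000(✓)  00011(✓)  00101(✓)  00110(✓)  00111(✓)  01001(✓)  01011(✓)  01100(✓)  10000(✓)  10001(✓)  10010(✓)  10100(✓)  10110(✓)  10111(✓)  11000(✓)  11001(✓)  11010(✓)  11011(✓)  11100(✓)  11101(✓)  11110(✓)  11111(✓)
size-2^1 implicants → -0000  -0110(✓)  -0111(✓)  -1001(✓)  -1011(✓)  -1100  0-011  00-11  001-1  0011-(✓)  010-1(✓)  1-000(✓)  1-001(✓)  1-010(✓)  1-100(✓)  1-110(✓)  1-111(✓)  10-00(✓)  10-10(✓)  100-0(✓)  1000-(✓)  101-0(✓)  1011-(✓)  11-00(✓)  11-01(✓)  11-10(✓)  11-11(✓)  110-0(✓)  110-1(✓)  1100-(✓)  1101-(✓)  111-0(✓)  111-1(✓)  1110-(✓)  1111-(✓)
size-2^2 implicants → -011-  -10-1  1--00(✓)  1--10(✓)  1-0-0(✓)  1-00-  1-1-0(✓)  1-11-  10--0(✓)  11--0(✓)  11--1(✓)  11-0-(✓)  11-1-(✓)  110--(✓)  111--(✓)
size-2^3 implicants → 1---0  11---
Unchecked terms (primes): -0000, -011-, -10-1, -1100, 0-011, 00-11, 001-1, 1---0, 1-00-, 1-11-, 11---
Minterm coverage:
  m0 ⊆ -0000 [E]
  m3 ⊆ 0-011,00-11
  m5 ⊆ 001-1 [E]
  m6 ⊆ -011- [E]
  m7 ⊆ -011-,00-11,001-1
  m9 ⊆ -10-1 [E]
  m11 ⊆ -10-1,0-011
  m12 ⊆ -1100 [E]
  m17 ⊆ 1-00- [E]
  m20 ⊆ 1---0 [E]
  m23 ⊆ -011-,1-11-
  m24 ⊆ 1---0,1-00-,11---
  m25 ⊆ -10-1,1-00-,11---
  m26 ⊆ 1---0,11---
  m27 ⊆ -10-1,11---
  m28 ⊆ -1100,1---0,11---
  m29 ⊆ 11--- [E]
  m30 ⊆ 1---0,1-11-,11---
E = {-0000, -011-, -10-1, -1100, 001-1, 1---0, 1-00-, 11---}

8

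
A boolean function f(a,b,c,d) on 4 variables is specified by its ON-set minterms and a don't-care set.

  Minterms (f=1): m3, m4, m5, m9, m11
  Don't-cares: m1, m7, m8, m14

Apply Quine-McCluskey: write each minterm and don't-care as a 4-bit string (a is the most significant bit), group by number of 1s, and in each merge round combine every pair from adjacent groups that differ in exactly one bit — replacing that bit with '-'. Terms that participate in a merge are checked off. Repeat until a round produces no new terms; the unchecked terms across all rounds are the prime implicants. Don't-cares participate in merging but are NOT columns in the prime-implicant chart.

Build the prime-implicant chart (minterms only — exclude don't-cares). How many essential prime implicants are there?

2

[col 0] 0001*, 0011*, 0100*, 0101*, 0111*, 1000*, 1001*, 1011*, 1110
[col 1] -001*, -011*, 0-01*, 0-11*, 00-1*, 01-1*, 010-, 10-1*, 100-
[col 2] -0-1, 0--1
Prime implicants: -0-1, 0--1, 010-, 100-, 1110
PI chart (minterm → PIs covering it):
  3 | -0-1,0--1
  4 | 010-  (sole → essential)
  5 | 0--1,010-
  9 | -0-1,100-
  11 | -0-1  (sole → essential)
Essential prime implicants: -0-1, 010-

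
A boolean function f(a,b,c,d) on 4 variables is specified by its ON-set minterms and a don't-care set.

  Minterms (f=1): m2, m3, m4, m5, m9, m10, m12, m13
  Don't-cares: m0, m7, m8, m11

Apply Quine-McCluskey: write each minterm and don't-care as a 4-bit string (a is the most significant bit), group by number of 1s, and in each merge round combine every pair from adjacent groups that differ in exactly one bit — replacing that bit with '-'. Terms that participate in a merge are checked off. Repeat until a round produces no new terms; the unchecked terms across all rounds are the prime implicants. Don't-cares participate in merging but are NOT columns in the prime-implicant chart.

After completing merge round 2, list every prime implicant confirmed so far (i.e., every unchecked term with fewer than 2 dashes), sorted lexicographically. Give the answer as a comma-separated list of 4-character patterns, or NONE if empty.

0-11, 01-1

size-2^0 implicants → 0000(✓)  0010(✓)  0011(✓)  0100(✓)  0101(✓)  0111(✓)  1000(✓)  1001(✓)  1010(✓)  1011(✓)  1100(✓)  1101(✓)
size-2^1 implicants → -000(✓)  -010(✓)  -011(✓)  -100(✓)  -101(✓)  0-00(✓)  0-11  00-0(✓)  001-(✓)  01-1  010-(✓)  1-00(✓)  1-01(✓)  10-0(✓)  10-1(✓)  100-(✓)  101-(✓)  110-(✓)
size-2^2 implicants → --00  -0-0  -01-  -10-  1-0-  10--
Unchecked terms (primes): --00, -0-0, -01-, -10-, 0-11, 01-1, 1-0-, 10--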